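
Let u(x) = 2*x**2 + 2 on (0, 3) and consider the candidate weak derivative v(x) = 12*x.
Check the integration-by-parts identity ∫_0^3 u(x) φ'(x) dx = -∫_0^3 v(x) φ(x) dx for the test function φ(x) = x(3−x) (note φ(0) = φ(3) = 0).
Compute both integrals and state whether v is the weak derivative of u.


LHS = -27, RHS = -81. No, v is not the weak derivative of u.

u(x) = 2*x**2 + 2, classical derivative u'(x) = 4*x.
φ(x) = x(3−x), so φ'(x) = 3 - 2*x.
Note φ(0) = φ(3) = 0, so the boundary term u·φ vanishes.
LHS = ∫_0^3 u(x) φ'(x) dx = ∫_0^3 (-4*x^3 + 6*x^2 - 4*x + 6) dx. Term by term:
  ∫_0^3 -4*x^3 dx = -81;  ∫_0^3 6*x^2 dx = 54;  ∫_0^3 -4*x dx = -18;
  ∫_0^3 6 dx = 18.
Sum: -81 + 54 − 18 + 18 = -27.
So LHS = -27.
∫_0^3 v(x) φ(x) dx = ∫_0^3 (-12*x^3 + 36*x^2) dx. Term by term:
  ∫_0^3 -12*x^3 dx = -243;  ∫_0^3 36*x^2 dx = 324.
Sum: -243 + 324 = 81.
So RHS = -∫_0^3 v(x) φ(x) dx = -81.
LHS − RHS = 54 ≠ 0, so the identity fails.
(For a valid weak derivative the identity must hold for EVERY test function, in particular this one. The failure shows v is NOT the weak derivative of u.)
Correct weak derivative would be u'(x) = 4*x.


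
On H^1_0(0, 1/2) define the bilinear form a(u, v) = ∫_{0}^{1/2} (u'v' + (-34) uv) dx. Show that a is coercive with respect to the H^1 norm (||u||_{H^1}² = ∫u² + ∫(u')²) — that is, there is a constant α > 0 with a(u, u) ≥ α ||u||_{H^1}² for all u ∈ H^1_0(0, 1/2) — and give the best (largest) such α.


α = 2*(-17 + 2*π^2)/(1 + 4*π^2)

Coercivity of a(·,·) on H^1_0(0, 1/2) means a(u, u) ≥ α ||u||_{H^1}² for every u ∈ H^1_0.
The interval has length L = 1/2, and Poincaré/coercivity depend only on L. Here a(u, u) = ∫(u')² + (-34)·∫u².
Here c = -34 < 0 with |c| < (π/L)² = 4*π^2, so coercivity still holds. The condition a(u,u) ≥ α||u||_{H^1}² reads (1−α)∫(u')² ≥ (α−c)∫u². Any admissible α is ≤ 1 (rapidly oscillating u have ∫u²/∫(u')² → 0), and α = 1 would force 0 ≥ (1−c)∫u², impossible since c < 1; so 1−α > 0. By the sharp Poincaré inequality on H^1_0 of an interval of length L, ∫(u')² ≥ (π/L)²∫u² with equality for the first sine mode sin(π(x−x₀)/L) (x₀ the left endpoint), so the inequality holds for all u iff (1−α)(π/L)² ≥ α − c, i.e. α ≤ ((π/L)² + c)/((π/L)² + 1) = (1 + c(L/π)²)/(1 + (L/π)²). (Direct route, valid since c ≤ 0: Poincaré gives c∫u² ≥ c(L/π)²∫(u')², so a(u,u) ≥ (1 + c(L/π)²)∫(u')², while ||u||_{H^1}² ≤ (1 + (L/π)²)∫(u')²; dividing yields the same α.) With (π/L)² = 4*π^2 and c = -34, the largest admissible constant is α = ((π/L)² + c)/((π/L)² + 1).
Simplifying, α = 2*(-17 + 2*π^2)/(1 + 4*π^2).


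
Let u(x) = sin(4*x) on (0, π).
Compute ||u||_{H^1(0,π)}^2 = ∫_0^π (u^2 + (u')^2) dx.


||u||_{H^1(0,π)}^2 = 17*π/2

u'(x) = 4*cos(4*x).
Expand u² and (u')² and integrate term by term on (0, π), using: for integers n ≥ 1, ∫_0^π sin²(nx) dx = ∫_0^π cos²(nx) dx = π/2; for n ≠ n', ∫_0^π sin(nx)sin(n'x) dx = ∫_0^π cos(nx)cos(n'x) dx = 0; and by product-to-sum, ∫_0^π sin(nx)cos(n'x) dx = ½∫_0^π [sin((n+n')x) + sin((n−n')x)] dx, which is 0 when n+n' is even and 2n/(n²−n'²) when n+n' is odd (it need not vanish on (0, π)).
  u² squared terms: (1)²·∫sin(4x)² dx = 1·π/2 = π/2.
  So ∫_0^π u² dx = π/2.
  (u')² squared terms: (4)²·∫cos(4x)² dx = 16·π/2 = 8*π.
  So ∫_0^π (u')² dx = 8*π.
||u||_{H^1}^2 = (π/2) + (8*π) = 17*π/2.


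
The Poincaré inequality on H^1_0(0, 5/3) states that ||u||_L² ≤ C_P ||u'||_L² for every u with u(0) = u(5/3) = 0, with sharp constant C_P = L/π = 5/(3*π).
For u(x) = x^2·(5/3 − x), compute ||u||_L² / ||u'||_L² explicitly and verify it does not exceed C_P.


||u||_L² / ||u'||_L² = 5*sqrt(14)/42 < C_P = 5/(3*π).

u(x) = x^2·(5/3 − x), so u'(x) = x*(10 - 9*x)/3.
u(x) = x^2·(5/3 − x) vanishes at x = 0 and x = 5/3, so u ∈ H^1_0(0, 5/3). Differentiate via the product rule and integrate the resulting polynomials term by term.
  ∫_0^5/3 u² dx = ∫_0^5/3 (x^6 - 10*x^5/3 + 25*x^4/9) dx. Term by term:
    ∫_0^5/3 x^6 dx = 78125/15309;  ∫_0^5/3 -10*x^5/3 dx = -78125/6561;  ∫_0^5/3 25*x^4/9 dx = 15625/2187.
  Sum: 78125/15309 − 78125/6561 + 15625/2187 = 15625/45927.
  ∫_0^5/3 (u')² dx = ∫_0^5/3 (9*x^4 - 20*x^3 + 100*x^2/9) dx. Term by term:
    ∫_0^5/3 9*x^4 dx = 625/27;  ∫_0^5/3 -20*x^3 dx = -3125/81;  ∫_0^5/3 100*x^2/9 dx = 12500/729.
  Sum: 625/27 − 3125/81 + 12500/729 = 1250/729.
∫_0^5/3 u² dx = 15625/45927, so ||u||_L² = 125*sqrt(7)/567.
∫_0^5/3 (u')² dx = 1250/729, so ||u'||_L² = 25*sqrt(2)/27.
Ratio ||u||_L² / ||u'||_L² = 5*sqrt(14)/42.
Sharp Poincaré constant on H^1_0(0, 5/3) is C_P = L/π = 5/(3*π), achieved by sin(3*π/5·x).
A polynomial bump cannot attain the sharp Poincaré constant (only the first sine eigenfunction does), so the ratio is strictly less than C_P, consistent with ||u||_L² ≤ C_P ||u'||_L².


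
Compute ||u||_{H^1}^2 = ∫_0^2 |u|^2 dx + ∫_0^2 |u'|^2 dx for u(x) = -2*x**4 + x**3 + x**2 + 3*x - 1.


||u||_{H^1}^2 = 157768/315

The H^1 norm (squared) on an interval (0, L) is
  ||u||_{H^1}^2 = ∫_0^L u(x)^2 dx + ∫_0^L u'(x)^2 dx.
Compute u'(x) = -8*x**3 + 3*x**2 + 2*x + 3.
Then u(x)^2 = 4*x**8 - 4*x**7 - 3*x**6 - 10*x**5 + 11*x**4 + 4*x**3 + 7*x**2 - 6*x + 1 and u'(x)^2 = 64*x**6 - 48*x**5 - 23*x**4 - 36*x**3 + 22*x**2 + 12*x + 9.
Integrate each monomial from 0 to 2 using ∫_0^2 c·x^n dx = c·2^(n+1)/(n+1):
  ∫_0^2 u(x)^2 dx = ∫_0^2 (4*x^8 - 4*x^7 - 3*x^6 - 10*x^5 + 11*x^4 + 4*x^3 + 7*x^2 - 6*x + 1) dx. Term by term:
    ∫_0^2 4*x^8 dx = 2048/9;  ∫_0^2 -4*x^7 dx = -128;  ∫_0^2 -3*x^6 dx = -384/7;
    ∫_0^2 -10*x^5 dx = -320/3;  ∫_0^2 11*x^4 dx = 352/5;  ∫_0^2 4*x^3 dx = 16;
    ∫_0^2 7*x^2 dx = 56/3;  ∫_0^2 -6*x dx = -12;  ∫_0^2 1 dx = 2.
  Sum: 2048/9 − 128 − 384/7 − 320/3 + 352/5 + 16 + 56/3 − 12 + 2 = 10426/315.
  ∫_0^2 u'(x)^2 dx = ∫_0^2 (64*x^6 - 48*x^5 - 23*x^4 - 36*x^3 + 22*x^2 + 12*x + 9) dx. Term by term:
    ∫_0^2 64*x^6 dx = 8192/7;  ∫_0^2 -48*x^5 dx = -512;  ∫_0^2 -23*x^4 dx = -736/5;
    ∫_0^2 -36*x^3 dx = -144;  ∫_0^2 22*x^2 dx = 176/3;  ∫_0^2 12*x dx = 24;
    ∫_0^2 9 dx = 18.
  Sum: 8192/7 − 512 − 736/5 − 144 + 176/3 + 24 + 18 = 49114/105.
Adding: ||u||_{H^1}^2 = 10426/315 + 49114/105 = 157768/315.


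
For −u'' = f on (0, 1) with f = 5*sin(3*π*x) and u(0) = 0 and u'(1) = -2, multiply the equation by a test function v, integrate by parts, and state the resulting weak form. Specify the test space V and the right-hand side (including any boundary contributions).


V = {v ∈ H^1(0, 1) : v(0) = 0} (test functions vanish at x = 0 where u is specified); weak form: ∫_0^1 u'v' dx = ∫_0^1 (5*sin(3*π*x)) v dx − 2·v(1) for all v ∈ V.

Multiply both sides by a test function v and integrate from 0 to 1:
  ∫_0^1 −u''(x) v(x) dx = ∫_0^1 f(x) v(x) dx.
Integrate the LHS by parts once:
  ∫_0^1 −u'' v dx = −[u'(x) v(x)]_0^1 + ∫_0^1 u'(x) v'(x) dx.
Thus ∫_0^1 u'(x) v'(x) dx = ∫_0^1 f(x) v(x) dx + [u'(x) v(x)]_0^1.
Choose V so that boundary terms are either known or forced to vanish.
Mixed BC: u(0) = 0 (Dirichlet) and u'(1) = -2 (Neumann). Define V = {v ∈ H^1(0, 1) : v(0) = 0}. Then [u' v]_0^1 = u'(1)·v(1) − u'(0)·0 = − 2·v(1).
Weak formulation: find u (satisfying any essential BC) such that ∫_0^1 u'(x) v'(x) dx = ∫_0^1 f v dx − 2·v(1) for all v ∈ V (Dirichlet at 0 absorbed into V; Neumann datum at x = 1 contributes the boundary term).
Substituting f(x) = 5*sin(3*π*x), the right-hand side is ∫_0^1 (5*sin(3*π*x)) v dx − 2·v(1).


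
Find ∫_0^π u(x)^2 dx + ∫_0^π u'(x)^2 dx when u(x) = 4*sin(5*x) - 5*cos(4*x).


||u||_{H^1(0,π)}^2 = -6800/9 + 841*π/2

u'(x) = 20*sin(4*x) + 20*cos(5*x).
Expand u² and (u')² and integrate term by term on (0, π), using: for integers n ≥ 1, ∫_0^π sin²(nx) dx = ∫_0^π cos²(nx) dx = π/2; for n ≠ n', ∫_0^π sin(nx)sin(n'x) dx = ∫_0^π cos(nx)cos(n'x) dx = 0; and by product-to-sum, ∫_0^π sin(nx)cos(n'x) dx = ½∫_0^π [sin((n+n')x) + sin((n−n')x)] dx, which is 0 when n+n' is even and 2n/(n²−n'²) when n+n' is odd (it need not vanish on (0, π)).
  u² squared terms: (-5)²·∫cos(4x)² dx = 25·π/2 = 25*π/2;  (4)²·∫sin(5x)² dx = 16·π/2 = 8*π.
  u² cross terms: 2·(-5)·(4)·∫cos(4x)·sin(5x) dx = -40·(10/9) = -400/9.
  So ∫_0^π u² dx = 25*π/2 + 8*π − 400/9 = -400/9 + 41*π/2.
  (u')² squared terms: (20)²·∫cos(5x)² dx = 400·π/2 = 200*π;  (20)²·∫sin(4x)² dx = 400·π/2 = 200*π.
  (u')² cross terms: 2·(20)·(20)·∫cos(5x)·sin(4x) dx = 800·(-8/9) = -6400/9.
  So ∫_0^π (u')² dx = 200*π + 200*π − 6400/9 = -6400/9 + 400*π.
||u||_{H^1}^2 = (-400/9 + 41*π/2) + (-6400/9 + 400*π) = -6800/9 + 841*π/2.


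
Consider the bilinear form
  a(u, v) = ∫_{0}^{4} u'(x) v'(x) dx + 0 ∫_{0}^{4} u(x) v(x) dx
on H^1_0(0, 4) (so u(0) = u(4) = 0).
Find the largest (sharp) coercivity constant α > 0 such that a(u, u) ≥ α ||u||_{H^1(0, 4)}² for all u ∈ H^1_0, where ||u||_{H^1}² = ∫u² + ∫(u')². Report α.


α = π^2/(π^2 + 16)

Coercivity of a(·,·) on H^1_0(0, 4) means a(u, u) ≥ α ||u||_{H^1}² for every u ∈ H^1_0.
The interval has length L = 4, and Poincaré/coercivity depend only on L. Here a(u, u) = ∫(u')² + (0)·∫u².
Here c = 0, so a(u,u) = ∫(u')² alone. The condition a(u,u) ≥ α||u||_{H^1}² reads (1−α)∫(u')² ≥ (α−c)∫u². Any admissible α is ≤ 1 (rapidly oscillating u have ∫u²/∫(u')² → 0), and α = 1 would force 0 ≥ (1−c)∫u², impossible since c < 1; so 1−α > 0. By the sharp Poincaré inequality on H^1_0 of an interval of length L, ∫(u')² ≥ (π/L)²∫u² with equality for the first sine mode sin(π(x−x₀)/L) (x₀ the left endpoint), so the inequality holds for all u iff (1−α)(π/L)² ≥ α − c, i.e. α ≤ ((π/L)² + c)/((π/L)² + 1) = (1 + c(L/π)²)/(1 + (L/π)²). (Direct route, valid since c ≤ 0: Poincaré gives c∫u² ≥ c(L/π)²∫(u')², so a(u,u) ≥ (1 + c(L/π)²)∫(u')², while ||u||_{H^1}² ≤ (1 + (L/π)²)∫(u')²; dividing yields the same α.) With (π/L)² = π^2/16 and c = 0, the largest admissible constant is α = ((π/L)² + c)/((π/L)² + 1).
Simplifying, α = π^2/(π^2 + 16).


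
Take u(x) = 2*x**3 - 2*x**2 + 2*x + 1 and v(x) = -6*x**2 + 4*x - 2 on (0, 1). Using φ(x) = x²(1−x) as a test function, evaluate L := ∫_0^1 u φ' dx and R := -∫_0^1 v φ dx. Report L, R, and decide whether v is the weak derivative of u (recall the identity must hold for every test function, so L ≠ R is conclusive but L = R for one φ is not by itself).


LHS = -1/6, RHS = 1/6. No, v is not the weak derivative of u.

u(x) = 2*x**3 - 2*x**2 + 2*x + 1, classical derivative u'(x) = 6*x**2 - 4*x + 2.
φ(x) = x²(1−x), so φ'(x) = x*(2 - 3*x).
Note φ(0) = φ(1) = 0, so the boundary term u·φ vanishes.
LHS = ∫_0^1 u(x) φ'(x) dx = ∫_0^1 (-6*x^5 + 10*x^4 - 10*x^3 + x^2 + 2*x) dx. Term by term:
  ∫_0^1 -6*x^5 dx = -1;  ∫_0^1 10*x^4 dx = 2;  ∫_0^1 -10*x^3 dx = -5/2;
  ∫_0^1 x^2 dx = 1/3;  ∫_0^1 2*x dx = 1.
Sum: -1 + 2 − 5/2 + 1/3 + 1 = -1/6.
So LHS = -1/6.
∫_0^1 v(x) φ(x) dx = ∫_0^1 (6*x^5 - 10*x^4 + 6*x^3 - 2*x^2) dx. Term by term:
  ∫_0^1 6*x^5 dx = 1;  ∫_0^1 -10*x^4 dx = -2;  ∫_0^1 6*x^3 dx = 3/2;
  ∫_0^1 -2*x^2 dx = -2/3.
Sum: 1 − 2 + 3/2 − 2/3 = -1/6.
So RHS = -∫_0^1 v(x) φ(x) dx = 1/6.
LHS − RHS = -1/3 ≠ 0, so the identity fails.
(For a valid weak derivative the identity must hold for EVERY test function, in particular this one. The failure shows v is NOT the weak derivative of u.)
Correct weak derivative would be u'(x) = 6*x**2 - 4*x + 2.


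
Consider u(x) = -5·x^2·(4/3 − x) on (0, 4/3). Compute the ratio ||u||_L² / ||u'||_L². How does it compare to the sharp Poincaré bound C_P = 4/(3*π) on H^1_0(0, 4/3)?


||u||_L² / ||u'||_L² = 2*sqrt(14)/21 < C_P = 4/(3*π).

u(x) = -5·x^2·(4/3 − x), so u'(x) = 5*x*(9*x - 8)/3.
u(x) = -5·x^2·(4/3 − x) vanishes at x = 0 and x = 4/3, so u ∈ H^1_0(0, 4/3). Differentiate via the product rule and integrate the resulting polynomials term by term.
  ∫_0^4/3 u² dx = ∫_0^4/3 (25*x^6 - 200*x^5/3 + 400*x^4/9) dx. Term by term:
    ∫_0^4/3 25*x^6 dx = 409600/15309;  ∫_0^4/3 -200*x^5/3 dx = -409600/6561;  ∫_0^4/3 400*x^4/9 dx = 81920/2187.
  Sum: 409600/15309 − 409600/6561 + 81920/2187 = 81920/45927.
  ∫_0^4/3 (u')² dx = ∫_0^4/3 (225*x^4 - 400*x^3 + 1600*x^2/9) dx. Term by term:
    ∫_0^4/3 225*x^4 dx = 5120/27;  ∫_0^4/3 -400*x^3 dx = -25600/81;  ∫_0^4/3 1600*x^2/9 dx = 102400/729.
  Sum: 5120/27 − 25600/81 + 102400/729 = 10240/729.
∫_0^4/3 u² dx = 81920/45927, so ||u||_L² = 128*sqrt(35)/567.
∫_0^4/3 (u')² dx = 10240/729, so ||u'||_L² = 32*sqrt(10)/27.
Ratio ||u||_L² / ||u'||_L² = 2*sqrt(14)/21.
Sharp Poincaré constant on H^1_0(0, 4/3) is C_P = L/π = 4/(3*π), achieved by sin(3*π/4·x).
A polynomial bump cannot attain the sharp Poincaré constant (only the first sine eigenfunction does), so the ratio is strictly less than C_P, consistent with ||u||_L² ≤ C_P ||u'||_L².


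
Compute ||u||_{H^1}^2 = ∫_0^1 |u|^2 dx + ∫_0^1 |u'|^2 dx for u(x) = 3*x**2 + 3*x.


||u||_{H^1}^2 = 483/10

The H^1 norm (squared) on an interval (0, L) is
  ||u||_{H^1}^2 = ∫_0^L u(x)^2 dx + ∫_0^L u'(x)^2 dx.
Compute u'(x) = 6*x + 3.
Then u(x)^2 = 9*x**4 + 18*x**3 + 9*x**2 and u'(x)^2 = 36*x**2 + 36*x + 9.
Integrate each monomial from 0 to 1 using ∫_0^1 c·x^n dx = c·1^(n+1)/(n+1):
  ∫_0^1 u(x)^2 dx = ∫_0^1 (9*x^4 + 18*x^3 + 9*x^2) dx. Term by term:
    ∫_0^1 9*x^4 dx = 9/5;  ∫_0^1 18*x^3 dx = 9/2;  ∫_0^1 9*x^2 dx = 3.
  Sum: 9/5 + 9/2 + 3 = 93/10.
  ∫_0^1 u'(x)^2 dx = ∫_0^1 (36*x^2 + 36*x + 9) dx. Term by term:
    ∫_0^1 36*x^2 dx = 12;  ∫_0^1 36*x dx = 18;  ∫_0^1 9 dx = 9.
  Sum: 12 + 18 + 9 = 39.
Adding: ||u||_{H^1}^2 = 93/10 + 39 = 483/10.


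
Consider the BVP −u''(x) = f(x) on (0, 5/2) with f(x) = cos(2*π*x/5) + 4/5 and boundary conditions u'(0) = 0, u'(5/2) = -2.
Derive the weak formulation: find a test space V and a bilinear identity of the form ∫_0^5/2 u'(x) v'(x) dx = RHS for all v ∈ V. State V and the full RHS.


V = H^1(0, 5/2) (v unrestricted at boundary; u is determined up to an additive constant); weak form: ∫_0^5/2 u'v' dx = ∫_0^5/2 (cos(2*π*x/5) + 4/5) v dx − 2·v(5/2) for all v ∈ V.

Multiply both sides by a test function v and integrate from 0 to 5/2:
  ∫_0^5/2 −u''(x) v(x) dx = ∫_0^5/2 f(x) v(x) dx.
Integrate the LHS by parts once:
  ∫_0^5/2 −u'' v dx = −[u'(x) v(x)]_0^5/2 + ∫_0^5/2 u'(x) v'(x) dx.
Thus ∫_0^5/2 u'(x) v'(x) dx = ∫_0^5/2 f(x) v(x) dx + [u'(x) v(x)]_0^5/2.
Choose V so that boundary terms are either known or forced to vanish.
u has inhomogeneous Neumann u'(0) = 0, u'(5/2) = -2. [u' v]_0^5/2 = (-2)·v(5/2) − (0)·v(0) = − 2·v(5/2). Take V = H^1(0, 5/2); boundary term becomes part of RHS.
Weak formulation: find u (satisfying any essential BC) such that ∫_0^5/2 u'(x) v'(x) dx = ∫_0^5/2 f v dx − 2·v(5/2) for all v ∈ V (Neumann data are natural BCs: they enter the RHS as boundary terms).
Substituting f(x) = cos(2*π*x/5) + 4/5, the right-hand side is ∫_0^5/2 (cos(2*π*x/5) + 4/5) v dx − 2·v(5/2).
Compatibility check (pure Neumann): taking v ≡ 1 ∈ V gives 0 = ∫_0^5/2 f dx + (-2) − (0), i.e. ∫_0^5/2 f dx must equal u'(0) − u'(5/2) = 2. Indeed ∫_0^5/2 (cos(2*π*x/5) + 4/5) dx = 2, so the data are compatible. The solution is then unique only up to an additive constant (fix it e.g. by requiring ∫_0^5/2 u dx = 0).


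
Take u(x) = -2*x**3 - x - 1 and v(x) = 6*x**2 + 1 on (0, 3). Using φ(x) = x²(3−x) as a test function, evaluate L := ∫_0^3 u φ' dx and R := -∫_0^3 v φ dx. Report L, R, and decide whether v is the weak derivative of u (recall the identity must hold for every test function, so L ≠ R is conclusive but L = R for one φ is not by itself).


LHS = 3051/20, RHS = -3051/20. No, v is not the weak derivative of u.

u(x) = -2*x**3 - x - 1, classical derivative u'(x) = -6*x**2 - 1.
φ(x) = x²(3−x), so φ'(x) = 3*x*(2 - x).
Note φ(0) = φ(3) = 0, so the boundary term u·φ vanishes.
LHS = ∫_0^3 u(x) φ'(x) dx = ∫_0^3 (6*x^5 - 12*x^4 + 3*x^3 - 3*x^2 - 6*x) dx. Term by term:
  ∫_0^3 6*x^5 dx = 729;  ∫_0^3 -12*x^4 dx = -2916/5;  ∫_0^3 3*x^3 dx = 243/4;
  ∫_0^3 -3*x^2 dx = -27;  ∫_0^3 -6*x dx = -27.
Sum: 729 − 2916/5 + 243/4 − 27 − 27 = 3051/20.
So LHS = 3051/20.
∫_0^3 v(x) φ(x) dx = ∫_0^3 (-6*x^5 + 18*x^4 - x^3 + 3*x^2) dx. Term by term:
  ∫_0^3 -6*x^5 dx = -729;  ∫_0^3 18*x^4 dx = 4374/5;  ∫_0^3 -x^3 dx = -81/4;
  ∫_0^3 3*x^2 dx = 27.
Sum: -729 + 4374/5 − 81/4 + 27 = 3051/20.
So RHS = -∫_0^3 v(x) φ(x) dx = -3051/20.
LHS − RHS = 3051/10 ≠ 0, so the identity fails.
(For a valid weak derivative the identity must hold for EVERY test function, in particular this one. The failure shows v is NOT the weak derivative of u.)
Correct weak derivative would be u'(x) = -6*x**2 - 1.


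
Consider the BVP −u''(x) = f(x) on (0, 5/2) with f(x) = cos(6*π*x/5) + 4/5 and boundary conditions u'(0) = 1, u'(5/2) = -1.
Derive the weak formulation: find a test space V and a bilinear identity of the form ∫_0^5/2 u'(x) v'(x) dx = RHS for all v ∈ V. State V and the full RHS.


V = H^1(0, 5/2) (v unrestricted at boundary; u is determined up to an additive constant); weak form: ∫_0^5/2 u'v' dx = ∫_0^5/2 (cos(6*π*x/5) + 4/5) v dx − v(5/2) − v(0) for all v ∈ V.

Multiply both sides by a test function v and integrate from 0 to 5/2:
  ∫_0^5/2 −u''(x) v(x) dx = ∫_0^5/2 f(x) v(x) dx.
Integrate the LHS by parts once:
  ∫_0^5/2 −u'' v dx = −[u'(x) v(x)]_0^5/2 + ∫_0^5/2 u'(x) v'(x) dx.
Thus ∫_0^5/2 u'(x) v'(x) dx = ∫_0^5/2 f(x) v(x) dx + [u'(x) v(x)]_0^5/2.
Choose V so that boundary terms are either known or forced to vanish.
u has inhomogeneous Neumann u'(0) = 1, u'(5/2) = -1. [u' v]_0^5/2 = (-1)·v(5/2) − (1)·v(0) = − v(5/2) − v(0). Take V = H^1(0, 5/2); boundary term becomes part of RHS.
Weak formulation: find u (satisfying any essential BC) such that ∫_0^5/2 u'(x) v'(x) dx = ∫_0^5/2 f v dx − v(5/2) − v(0) for all v ∈ V (Neumann data are natural BCs: they enter the RHS as boundary terms).
Substituting f(x) = cos(6*π*x/5) + 4/5, the right-hand side is ∫_0^5/2 (cos(6*π*x/5) + 4/5) v dx − v(5/2) − v(0).
Compatibility check (pure Neumann): taking v ≡ 1 ∈ V gives 0 = ∫_0^5/2 f dx + (-1) − (1), i.e. ∫_0^5/2 f dx must equal u'(0) − u'(5/2) = 2. Indeed ∫_0^5/2 (cos(6*π*x/5) + 4/5) dx = 2, so the data are compatible. The solution is then unique only up to an additive constant (fix it e.g. by requiring ∫_0^5/2 u dx = 0).


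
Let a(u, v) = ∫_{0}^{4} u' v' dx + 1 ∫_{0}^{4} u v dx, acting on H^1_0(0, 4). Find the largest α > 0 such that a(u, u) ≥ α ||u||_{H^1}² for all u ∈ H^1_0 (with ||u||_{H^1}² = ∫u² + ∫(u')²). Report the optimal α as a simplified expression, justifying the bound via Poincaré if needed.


α = 1

Coercivity of a(·,·) on H^1_0(0, 4) means a(u, u) ≥ α ||u||_{H^1}² for every u ∈ H^1_0.
The interval has length L = 4, and Poincaré/coercivity depend only on L. Here a(u, u) = ∫(u')² + (1)·∫u².
Here c = 1 ≥ 1, so a(u,u) = ∫(u')² + c∫u² ≥ ∫(u')² + ∫u² = ||u||_{H^1}², i.e. α = 1 works. No larger α is possible: a(u,u) ≥ α||u||_{H^1}² means (1−α)∫(u')² ≥ (α−c)∫u², and for the modes u_n = sin(nπ(x−x₀)/L) (x₀ the left endpoint) one has ∫u_n²/∫(u_n')² = (L/(nπ))² → 0, so a(u_n,u_n)/||u_n||_{H^1}² → 1. Hence the optimal constant is α = 1.
Therefore α = 1.


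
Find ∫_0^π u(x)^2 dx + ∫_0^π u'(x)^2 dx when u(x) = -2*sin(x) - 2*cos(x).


||u||_{H^1(0,π)}^2 = 8*π

u'(x) = 2*sin(x) - 2*cos(x).
Expand u² and (u')² and integrate term by term on (0, π), using: for integers n ≥ 1, ∫_0^π sin²(nx) dx = ∫_0^π cos²(nx) dx = π/2; for n ≠ n', ∫_0^π sin(nx)sin(n'x) dx = ∫_0^π cos(nx)cos(n'x) dx = 0; and by product-to-sum, ∫_0^π sin(nx)cos(n'x) dx = ½∫_0^π [sin((n+n')x) + sin((n−n')x)] dx, which is 0 when n+n' is even and 2n/(n²−n'²) when n+n' is odd (it need not vanish on (0, π)).
  u² squared terms: (-2)²·∫cos(x)² dx = 4·π/2 = 2*π;  (-2)²·∫sin(x)² dx = 4·π/2 = 2*π.
  u² cross terms: 2·(-2)·(-2)·∫cos(x)·sin(x) dx = 8·(0) = 0.
  So ∫_0^π u² dx = 2*π + 2*π + 0 = 4*π.
  (u')² squared terms: (-2)²·∫cos(x)² dx = 4·π/2 = 2*π;  (2)²·∫sin(x)² dx = 4·π/2 = 2*π.
  (u')² cross terms: 2·(-2)·(2)·∫cos(x)·sin(x) dx = -8·(0) = 0.
  So ∫_0^π (u')² dx = 2*π + 2*π + 0 = 4*π.
||u||_{H^1}^2 = (4*π) + (4*π) = 8*π.


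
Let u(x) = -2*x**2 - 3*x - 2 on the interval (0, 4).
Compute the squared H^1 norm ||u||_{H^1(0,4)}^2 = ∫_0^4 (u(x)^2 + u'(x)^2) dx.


||u||_{H^1}^2 = 13156/5

The H^1 norm (squared) on an interval (0, L) is
  ||u||_{H^1}^2 = ∫_0^L u(x)^2 dx + ∫_0^L u'(x)^2 dx.
Compute u'(x) = -4*x - 3.
Then u(x)^2 = 4*x**4 + 12*x**3 + 17*x**2 + 12*x + 4 and u'(x)^2 = 16*x**2 + 24*x + 9.
Integrate each monomial from 0 to 4 using ∫_0^4 c·x^n dx = c·4^(n+1)/(n+1):
  ∫_0^4 u(x)^2 dx = ∫_0^4 (4*x^4 + 12*x^3 + 17*x^2 + 12*x + 4) dx. Term by term:
    ∫_0^4 4*x^4 dx = 4096/5;  ∫_0^4 12*x^3 dx = 768;  ∫_0^4 17*x^2 dx = 1088/3;
    ∫_0^4 12*x dx = 96;  ∫_0^4 4 dx = 16.
  Sum: 4096/5 + 768 + 1088/3 + 96 + 16 = 30928/15.
  ∫_0^4 u'(x)^2 dx = ∫_0^4 (16*x^2 + 24*x + 9) dx. Term by term:
    ∫_0^4 16*x^2 dx = 1024/3;  ∫_0^4 24*x dx = 192;  ∫_0^4 9 dx = 36.
  Sum: 1024/3 + 192 + 36 = 1708/3.
Adding: ||u||_{H^1}^2 = 30928/15 + 1708/3 = 13156/5.


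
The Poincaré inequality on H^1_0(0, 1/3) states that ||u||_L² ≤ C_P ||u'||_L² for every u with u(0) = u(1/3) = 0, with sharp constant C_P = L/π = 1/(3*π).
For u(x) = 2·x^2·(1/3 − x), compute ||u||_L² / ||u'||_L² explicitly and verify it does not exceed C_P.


||u||_L² / ||u'||_L² = sqrt(14)/42 < C_P = 1/(3*π).

u(x) = 2·x^2·(1/3 − x), so u'(x) = 2*x*(2 - 9*x)/3.
u(x) = 2·x^2·(1/3 − x) vanishes at x = 0 and x = 1/3, so u ∈ H^1_0(0, 1/3). Differentiate via the product rule and integrate the resulting polynomials term by term.
  ∫_0^1/3 u² dx = ∫_0^1/3 (4*x^6 - 8*x^5/3 + 4*x^4/9) dx. Term by term:
    ∫_0^1/3 4*x^6 dx = 4/15309;  ∫_0^1/3 -8*x^5/3 dx = -4/6561;  ∫_0^1/3 4*x^4/9 dx = 4/10935.
  Sum: 4/15309 − 4/6561 + 4/10935 = 4/229635.
  ∫_0^1/3 (u')² dx = ∫_0^1/3 (36*x^4 - 16*x^3 + 16*x^2/9) dx. Term by term:
    ∫_0^1/3 36*x^4 dx = 4/135;  ∫_0^1/3 -16*x^3 dx = -4/81;  ∫_0^1/3 16*x^2/9 dx = 16/729.
  Sum: 4/135 − 4/81 + 16/729 = 8/3645.
∫_0^1/3 u² dx = 4/229635, so ||u||_L² = 2*sqrt(35)/2835.
∫_0^1/3 (u')² dx = 8/3645, so ||u'||_L² = 2*sqrt(10)/135.
Ratio ||u||_L² / ||u'||_L² = sqrt(14)/42.
Sharp Poincaré constant on H^1_0(0, 1/3) is C_P = L/π = 1/(3*π), achieved by sin(3*π·x).
A polynomial bump cannot attain the sharp Poincaré constant (only the first sine eigenfunction does), so the ratio is strictly less than C_P, consistent with ||u||_L² ≤ C_P ||u'||_L².


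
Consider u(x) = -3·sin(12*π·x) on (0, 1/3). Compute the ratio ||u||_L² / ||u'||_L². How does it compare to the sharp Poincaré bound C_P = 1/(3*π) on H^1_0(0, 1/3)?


||u||_L² / ||u'||_L² = 1/(12*π) < C_P = 1/(3*π).

u(x) = -3·sin(12*π·x), so u'(x) = -36*π*cos(12*π*x).
Writing u(x) = A·sin(kπx/L) with A = -3 and k = 4, use ∫_0^L sin²(kπx/L) dx = L/2 and ∫_0^L cos²(kπx/L) dx = L/2.
u² = 9·sin²(12*π·x) and (u')² = 1296*π^2·cos²(12*π·x), and each of sin², cos² integrates to L/2 = 1/6 over (0, 1/3).
∫_0^1/3 u² dx = 3/2, so ||u||_L² = sqrt(6)/2.
∫_0^1/3 (u')² dx = 216*π^2, so ||u'||_L² = 6*sqrt(6)*π.
Ratio ||u||_L² / ||u'||_L² = 1/(12*π).
Sharp Poincaré constant on H^1_0(0, 1/3) is C_P = L/π = 1/(3*π), achieved by sin(3*π·x).
This is the k = 4 harmonic; the ratio L/(kπ) is strictly less than C_P = L/π, consistent with the sharp inequality ||u||_L² ≤ C_P ||u'||_L².


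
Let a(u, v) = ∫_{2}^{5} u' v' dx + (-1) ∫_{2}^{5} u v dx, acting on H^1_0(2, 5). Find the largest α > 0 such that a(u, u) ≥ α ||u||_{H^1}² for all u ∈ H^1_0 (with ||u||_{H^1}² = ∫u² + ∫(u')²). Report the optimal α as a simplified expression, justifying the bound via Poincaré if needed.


α = (-9 + π^2)/(9 + π^2)

Coercivity of a(·,·) on H^1_0(2, 5) means a(u, u) ≥ α ||u||_{H^1}² for every u ∈ H^1_0.
The interval has length L = 3, and Poincaré/coercivity depend only on L. Here a(u, u) = ∫(u')² + (-1)·∫u².
Here c = -1 < 0 with |c| < (π/L)² = π^2/9, so coercivity still holds. The condition a(u,u) ≥ α||u||_{H^1}² reads (1−α)∫(u')² ≥ (α−c)∫u². Any admissible α is ≤ 1 (rapidly oscillating u have ∫u²/∫(u')² → 0), and α = 1 would force 0 ≥ (1−c)∫u², impossible since c < 1; so 1−α > 0. By the sharp Poincaré inequality on H^1_0 of an interval of length L, ∫(u')² ≥ (π/L)²∫u² with equality for the first sine mode sin(π(x−x₀)/L) (x₀ the left endpoint), so the inequality holds for all u iff (1−α)(π/L)² ≥ α − c, i.e. α ≤ ((π/L)² + c)/((π/L)² + 1) = (1 + c(L/π)²)/(1 + (L/π)²). (Direct route, valid since c ≤ 0: Poincaré gives c∫u² ≥ c(L/π)²∫(u')², so a(u,u) ≥ (1 + c(L/π)²)∫(u')², while ||u||_{H^1}² ≤ (1 + (L/π)²)∫(u')²; dividing yields the same α.) With (π/L)² = π^2/9 and c = -1, the largest admissible constant is α = ((π/L)² + c)/((π/L)² + 1).
Simplifying, α = (-9 + π^2)/(9 + π^2).


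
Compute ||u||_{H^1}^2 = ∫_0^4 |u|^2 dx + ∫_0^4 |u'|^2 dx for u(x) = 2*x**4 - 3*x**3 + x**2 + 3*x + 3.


||u||_{H^1}^2 = 5665688/45

The H^1 norm (squared) on an interval (0, L) is
  ||u||_{H^1}^2 = ∫_0^L u(x)^2 dx + ∫_0^L u'(x)^2 dx.
Compute u'(x) = 8*x**3 - 9*x**2 + 2*x + 3.
Then u(x)^2 = 4*x**8 - 12*x**7 + 13*x**6 + 6*x**5 - 5*x**4 - 12*x**3 + 15*x**2 + 18*x + 9 and u'(x)^2 = 64*x**6 - 144*x**5 + 113*x**4 + 12*x**3 - 50*x**2 + 12*x + 9.
Integrate each monomial from 0 to 4 using ∫_0^4 c·x^n dx = c·4^(n+1)/(n+1):
  ∫_0^4 u(x)^2 dx = ∫_0^4 (4*x^8 - 12*x^7 + 13*x^6 + 6*x^5 - 5*x^4 - 12*x^3 + 15*x^2 + 18*x + 9) dx. Term by term:
    ∫_0^4 4*x^8 dx = 1048576/9;  ∫_0^4 -12*x^7 dx = -98304;  ∫_0^4 13*x^6 dx = 212992/7;
    ∫_0^4 6*x^5 dx = 4096;  ∫_0^4 -5*x^4 dx = -1024;  ∫_0^4 -12*x^3 dx = -768;
    ∫_0^4 15*x^2 dx = 320;  ∫_0^4 18*x dx = 144;  ∫_0^4 9 dx = 36.
  Sum: 1048576/9 − 98304 + 212992/7 + 4096 − 1024 − 768 + 320 + 144 + 36 = 3240460/63.
  ∫_0^4 u'(x)^2 dx = ∫_0^4 (64*x^6 - 144*x^5 + 113*x^4 + 12*x^3 - 50*x^2 + 12*x + 9) dx. Term by term:
    ∫_0^4 64*x^6 dx = 1048576/7;  ∫_0^4 -144*x^5 dx = -98304;  ∫_0^4 113*x^4 dx = 115712/5;
    ∫_0^4 12*x^3 dx = 768;  ∫_0^4 -50*x^2 dx = -3200/3;  ∫_0^4 12*x dx = 96;
    ∫_0^4 9 dx = 36.
  Sum: 1048576/7 − 98304 + 115712/5 + 768 − 3200/3 + 96 + 36 = 7819172/105.
Adding: ||u||_{H^1}^2 = 3240460/63 + 7819172/105 = 5665688/45.


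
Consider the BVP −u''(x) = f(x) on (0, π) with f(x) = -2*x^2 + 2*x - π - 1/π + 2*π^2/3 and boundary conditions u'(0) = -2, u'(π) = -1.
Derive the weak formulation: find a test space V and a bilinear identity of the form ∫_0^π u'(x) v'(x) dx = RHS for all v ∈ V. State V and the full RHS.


V = H^1(0, π) (v unrestricted at boundary; u is determined up to an additive constant); weak form: ∫_0^π u'v' dx = ∫_0^π (-2*x^2 + 2*x - π - 1/π + 2*π^2/3) v dx − v(π) + 2·v(0) for all v ∈ V.

Multiply both sides by a test function v and integrate from 0 to π:
  ∫_0^π −u''(x) v(x) dx = ∫_0^π f(x) v(x) dx.
Integrate the LHS by parts once:
  ∫_0^π −u'' v dx = −[u'(x) v(x)]_0^π + ∫_0^π u'(x) v'(x) dx.
Thus ∫_0^π u'(x) v'(x) dx = ∫_0^π f(x) v(x) dx + [u'(x) v(x)]_0^π.
Choose V so that boundary terms are either known or forced to vanish.
u has inhomogeneous Neumann u'(0) = -2, u'(π) = -1. [u' v]_0^π = (-1)·v(π) − (-2)·v(0) = − v(π) + 2·v(0). Take V = H^1(0, π); boundary term becomes part of RHS.
Weak formulation: find u (satisfying any essential BC) such that ∫_0^π u'(x) v'(x) dx = ∫_0^π f v dx − v(π) + 2·v(0) for all v ∈ V (Neumann data are natural BCs: they enter the RHS as boundary terms).
Substituting f(x) = -2*x^2 + 2*x - π - 1/π + 2*π^2/3, the right-hand side is ∫_0^π (-2*x^2 + 2*x - π - 1/π + 2*π^2/3) v dx − v(π) + 2·v(0).
Compatibility check (pure Neumann): taking v ≡ 1 ∈ V gives 0 = ∫_0^π f dx + (-1) − (-2), i.e. ∫_0^π f dx must equal u'(0) − u'(π) = -1. Indeed ∫_0^π (-2*x^2 + 2*x - π - 1/π + 2*π^2/3) dx = -1, so the data are compatible. The solution is then unique only up to an additive constant (fix it e.g. by requiring ∫_0^π u dx = 0).


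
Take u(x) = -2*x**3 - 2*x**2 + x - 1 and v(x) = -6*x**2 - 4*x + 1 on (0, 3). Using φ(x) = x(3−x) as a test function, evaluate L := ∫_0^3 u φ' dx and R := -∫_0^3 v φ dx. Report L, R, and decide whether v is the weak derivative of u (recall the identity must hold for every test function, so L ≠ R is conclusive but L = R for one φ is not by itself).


LHS = 477/5, RHS = 477/5. Yes, v = u' weakly.

u(x) = -2*x**3 - 2*x**2 + x - 1, classical derivative u'(x) = -6*x**2 - 4*x + 1.
φ(x) = x(3−x), so φ'(x) = 3 - 2*x.
Note φ(0) = φ(3) = 0, so the boundary term u·φ vanishes.
LHS = ∫_0^3 u(x) φ'(x) dx = ∫_0^3 (4*x^4 - 2*x^3 - 8*x^2 + 5*x - 3) dx. Term by term:
  ∫_0^3 4*x^4 dx = 972/5;  ∫_0^3 -2*x^3 dx = -81/2;  ∫_0^3 -8*x^2 dx = -72;
  ∫_0^3 5*x dx = 45/2;  ∫_0^3 -3 dx = -9.
Sum: 972/5 − 81/2 − 72 + 45/2 − 9 = 477/5.
So LHS = 477/5.
∫_0^3 v(x) φ(x) dx = ∫_0^3 (6*x^4 - 14*x^3 - 13*x^2 + 3*x) dx. Term by term:
  ∫_0^3 6*x^4 dx = 1458/5;  ∫_0^3 -14*x^3 dx = -567/2;  ∫_0^3 -13*x^2 dx = -117;
  ∫_0^3 3*x dx = 27/2.
Sum: 1458/5 − 567/2 − 117 + 27/2 = -477/5.
So RHS = -∫_0^3 v(x) φ(x) dx = 477/5.
LHS = RHS, so the identity holds for this test φ.
Moreover u is smooth here and v(x) = u'(x) = -6*x**2 - 4*x + 1 pointwise, so the identity holds for every test function. Hence v is the weak derivative of u.


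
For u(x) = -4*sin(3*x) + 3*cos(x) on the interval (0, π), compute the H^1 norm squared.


||u||_{H^1(0,π)}^2 = 89*π

u'(x) = -3*sin(x) - 12*cos(3*x).
Expand u² and (u')² and integrate term by term on (0, π), using: for integers n ≥ 1, ∫_0^π sin²(nx) dx = ∫_0^π cos²(nx) dx = π/2; for n ≠ n', ∫_0^π sin(nx)sin(n'x) dx = ∫_0^π cos(nx)cos(n'x) dx = 0; and by product-to-sum, ∫_0^π sin(nx)cos(n'x) dx = ½∫_0^π [sin((n+n')x) + sin((n−n')x)] dx, which is 0 when n+n' is even and 2n/(n²−n'²) when n+n' is odd (it need not vanish on (0, π)).
  u² squared terms: (-4)²·∫sin(3x)² dx = 16·π/2 = 8*π;  (3)²·∫cos(x)² dx = 9·π/2 = 9*π/2.
  u² cross terms: 2·(-4)·(3)·∫sin(3x)·cos(x) dx = -24·(0) = 0.
  So ∫_0^π u² dx = 8*π + 9*π/2 + 0 = 25*π/2.
  (u')² squared terms: (-12)²·∫cos(3x)² dx = 144·π/2 = 72*π;  (-3)²·∫sin(x)² dx = 9·π/2 = 9*π/2.
  (u')² cross terms: 2·(-12)·(-3)·∫cos(3x)·sin(x) dx = 72·(0) = 0.
  So ∫_0^π (u')² dx = 72*π + 9*π/2 + 0 = 153*π/2.
||u||_{H^1}^2 = (25*π/2) + (153*π/2) = 89*π.


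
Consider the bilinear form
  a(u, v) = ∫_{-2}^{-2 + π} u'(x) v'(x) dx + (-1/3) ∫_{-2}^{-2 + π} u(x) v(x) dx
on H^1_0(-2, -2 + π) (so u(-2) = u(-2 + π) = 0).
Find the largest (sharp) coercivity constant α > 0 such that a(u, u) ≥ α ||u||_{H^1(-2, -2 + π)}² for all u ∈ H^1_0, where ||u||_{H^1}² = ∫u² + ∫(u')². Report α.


α = 1/3

Coercivity of a(·,·) on H^1_0(-2, -2 + π) means a(u, u) ≥ α ||u||_{H^1}² for every u ∈ H^1_0.
The interval has length L = π, and Poincaré/coercivity depend only on L. Here a(u, u) = ∫(u')² + (-1/3)·∫u².
Here c = -1/3 < 0 with |c| < (π/L)² = 1, so coercivity still holds. The condition a(u,u) ≥ α||u||_{H^1}² reads (1−α)∫(u')² ≥ (α−c)∫u². Any admissible α is ≤ 1 (rapidly oscillating u have ∫u²/∫(u')² → 0), and α = 1 would force 0 ≥ (1−c)∫u², impossible since c < 1; so 1−α > 0. By the sharp Poincaré inequality on H^1_0 of an interval of length L, ∫(u')² ≥ (π/L)²∫u² with equality for the first sine mode sin(π(x−x₀)/L) (x₀ the left endpoint), so the inequality holds for all u iff (1−α)(π/L)² ≥ α − c, i.e. α ≤ ((π/L)² + c)/((π/L)² + 1) = (1 + c(L/π)²)/(1 + (L/π)²). (Direct route, valid since c ≤ 0: Poincaré gives c∫u² ≥ c(L/π)²∫(u')², so a(u,u) ≥ (1 + c(L/π)²)∫(u')², while ||u||_{H^1}² ≤ (1 + (L/π)²)∫(u')²; dividing yields the same α.) With (π/L)² = 1 and c = -1/3, the largest admissible constant is α = ((π/L)² + c)/((π/L)² + 1).
Simplifying, α = 1/3.


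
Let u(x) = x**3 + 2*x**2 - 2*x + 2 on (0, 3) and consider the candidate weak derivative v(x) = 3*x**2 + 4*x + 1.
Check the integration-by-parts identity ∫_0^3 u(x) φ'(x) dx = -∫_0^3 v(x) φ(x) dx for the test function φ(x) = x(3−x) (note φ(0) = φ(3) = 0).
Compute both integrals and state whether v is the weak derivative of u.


LHS = -1089/20, RHS = -1359/20. No, v is not the weak derivative of u.

u(x) = x**3 + 2*x**2 - 2*x + 2, classical derivative u'(x) = 3*x**2 + 4*x - 2.
φ(x) = x(3−x), so φ'(x) = 3 - 2*x.
Note φ(0) = φ(3) = 0, so the boundary term u·φ vanishes.
LHS = ∫_0^3 u(x) φ'(x) dx = ∫_0^3 (-2*x^4 - x^3 + 10*x^2 - 10*x + 6) dx. Term by term:
  ∫_0^3 -2*x^4 dx = -486/5;  ∫_0^3 -x^3 dx = -81/4;  ∫_0^3 10*x^2 dx = 90;
  ∫_0^3 -10*x dx = -45;  ∫_0^3 6 dx = 18.
Sum: -486/5 − 81/4 + 90 − 45 + 18 = -1089/20.
So LHS = -1089/20.
∫_0^3 v(x) φ(x) dx = ∫_0^3 (-3*x^4 + 5*x^3 + 11*x^2 + 3*x) dx. Term by term:
  ∫_0^3 -3*x^4 dx = -729/5;  ∫_0^3 5*x^3 dx = 405/4;  ∫_0^3 11*x^2 dx = 99;
  ∫_0^3 3*x dx = 27/2.
Sum: -729/5 + 405/4 + 99 + 27/2 = 1359/20.
So RHS = -∫_0^3 v(x) φ(x) dx = -1359/20.
LHS − RHS = 27/2 ≠ 0, so the identity fails.
(For a valid weak derivative the identity must hold for EVERY test function, in particular this one. The failure shows v is NOT the weak derivative of u.)
Correct weak derivative would be u'(x) = 3*x**2 + 4*x - 2.


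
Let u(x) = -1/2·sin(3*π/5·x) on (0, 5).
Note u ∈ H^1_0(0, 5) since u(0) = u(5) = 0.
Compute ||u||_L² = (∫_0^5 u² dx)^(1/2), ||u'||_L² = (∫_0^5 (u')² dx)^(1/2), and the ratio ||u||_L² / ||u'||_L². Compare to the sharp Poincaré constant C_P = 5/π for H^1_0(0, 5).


||u||_L² / ||u'||_L² = 5/(3*π) < C_P = 5/π.

u(x) = -1/2·sin(3*π/5·x), so u'(x) = -3*π*cos(3*π*x/5)/10.
Writing u(x) = A·sin(kπx/L) with A = -1/2 and k = 3, use ∫_0^L sin²(kπx/L) dx = L/2 and ∫_0^L cos²(kπx/L) dx = L/2.
u² = 1/4·sin²(3*π/5·x) and (u')² = 9*π^2/100·cos²(3*π/5·x), and each of sin², cos² integrates to L/2 = 5/2 over (0, 5).
∫_0^5 u² dx = 5/8, so ||u||_L² = sqrt(10)/4.
∫_0^5 (u')² dx = 9*π^2/40, so ||u'||_L² = 3*sqrt(10)*π/20.
Ratio ||u||_L² / ||u'||_L² = 5/(3*π).
Sharp Poincaré constant on H^1_0(0, 5) is C_P = L/π = 5/π, achieved by sin(π/5·x).
This is the k = 3 harmonic; the ratio L/(kπ) is strictly less than C_P = L/π, consistent with the sharp inequality ||u||_L² ≤ C_P ||u'||_L².


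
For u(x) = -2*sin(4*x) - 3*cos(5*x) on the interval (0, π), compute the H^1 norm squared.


||u||_{H^1(0,π)}^2 = -832/3 + 151*π

u'(x) = 15*sin(5*x) - 8*cos(4*x).
Expand u² and (u')² and integrate term by term on (0, π), using: for integers n ≥ 1, ∫_0^π sin²(nx) dx = ∫_0^π cos²(nx) dx = π/2; for n ≠ n', ∫_0^π sin(nx)sin(n'x) dx = ∫_0^π cos(nx)cos(n'x) dx = 0; and by product-to-sum, ∫_0^π sin(nx)cos(n'x) dx = ½∫_0^π [sin((n+n')x) + sin((n−n')x)] dx, which is 0 when n+n' is even and 2n/(n²−n'²) when n+n' is odd (it need not vanish on (0, π)).
  u² squared terms: (-3)²·∫cos(5x)² dx = 9·π/2 = 9*π/2;  (-2)²·∫sin(4x)² dx = 4·π/2 = 2*π.
  u² cross terms: 2·(-3)·(-2)·∫cos(5x)·sin(4x) dx = 12·(-8/9) = -32/3.
  So ∫_0^π u² dx = 9*π/2 + 2*π − 32/3 = -32/3 + 13*π/2.
  (u')² squared terms: (-8)²·∫cos(4x)² dx = 64·π/2 = 32*π;  (15)²·∫sin(5x)² dx = 225·π/2 = 225*π/2.
  (u')² cross terms: 2·(-8)·(15)·∫cos(4x)·sin(5x) dx = -240·(10/9) = -800/3.
  So ∫_0^π (u')² dx = 32*π + 225*π/2 − 800/3 = -800/3 + 289*π/2.
||u||_{H^1}^2 = (-32/3 + 13*π/2) + (-800/3 + 289*π/2) = -832/3 + 151*π.


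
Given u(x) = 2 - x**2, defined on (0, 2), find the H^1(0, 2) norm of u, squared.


||u||_{H^1}^2 = 72/5

The H^1 norm (squared) on an interval (0, L) is
  ||u||_{H^1}^2 = ∫_0^L u(x)^2 dx + ∫_0^L u'(x)^2 dx.
Compute u'(x) = -2*x.
Then u(x)^2 = x**4 - 4*x**2 + 4 and u'(x)^2 = 4*x**2.
Integrate each monomial from 0 to 2 using ∫_0^2 c·x^n dx = c·2^(n+1)/(n+1):
  ∫_0^2 u(x)^2 dx = ∫_0^2 (x^4 - 4*x^2 + 4) dx. Term by term:
    ∫_0^2 x^4 dx = 32/5;  ∫_0^2 -4*x^2 dx = -32/3;  ∫_0^2 4 dx = 8.
  Sum: 32/5 − 32/3 + 8 = 56/15.
  ∫_0^2 u'(x)^2 dx = ∫_0^2 (4*x^2) dx. Term by term:
    ∫_0^2 4*x^2 dx = 32/3.
Adding: ||u||_{H^1}^2 = 56/15 + 32/3 = 72/5.


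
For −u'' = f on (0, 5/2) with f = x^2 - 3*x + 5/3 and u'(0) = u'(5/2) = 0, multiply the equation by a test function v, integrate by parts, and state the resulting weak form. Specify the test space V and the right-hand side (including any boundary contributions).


V = H^1(0, 5/2) (no boundary constraint on v; u is determined up to an additive constant); weak form: ∫_0^5/2 u'v' dx = ∫_0^5/2 (x^2 - 3*x + 5/3) v dx for all v ∈ V.

Multiply both sides by a test function v and integrate from 0 to 5/2:
  ∫_0^5/2 −u''(x) v(x) dx = ∫_0^5/2 f(x) v(x) dx.
Integrate the LHS by parts once:
  ∫_0^5/2 −u'' v dx = −[u'(x) v(x)]_0^5/2 + ∫_0^5/2 u'(x) v'(x) dx.
Thus ∫_0^5/2 u'(x) v'(x) dx = ∫_0^5/2 f(x) v(x) dx + [u'(x) v(x)]_0^5/2.
Choose V so that boundary terms are either known or forced to vanish.
u has homogeneous Neumann: u'(0) = u'(5/2) = 0. So [u' v]_0^5/2 = 0·v(5/2) − 0·v(0) = 0 for any v; take V = H^1(0, 5/2).
Weak formulation: find u (satisfying any essential BC) such that ∫_0^5/2 u'(x) v'(x) dx = ∫_0^5/2 f v dx for all v ∈ V (homogeneous Neumann, so boundary terms vanish).
Substituting f(x) = x^2 - 3*x + 5/3, the right-hand side is ∫_0^5/2 (x^2 - 3*x + 5/3) v dx.
Compatibility check (pure Neumann): taking v ≡ 1 ∈ V gives 0 = ∫_0^5/2 f dx + (0) − (0), i.e. ∫_0^5/2 f dx must equal u'(0) − u'(5/2) = 0. Indeed ∫_0^5/2 (x^2 - 3*x + 5/3) dx = 0, so the data are compatible. The solution is then unique only up to an additive constant (fix it e.g. by requiring ∫_0^5/2 u dx = 0).


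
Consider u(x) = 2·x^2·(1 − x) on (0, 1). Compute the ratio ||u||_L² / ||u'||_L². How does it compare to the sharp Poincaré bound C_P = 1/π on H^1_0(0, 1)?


||u||_L² / ||u'||_L² = sqrt(14)/14 < C_P = 1/π.

u(x) = 2·x^2·(1 − x), so u'(x) = 2*x*(2 - 3*x).
u(x) = 2·x^2·(1 − x) vanishes at x = 0 and x = 1, so u ∈ H^1_0(0, 1). Differentiate via the product rule and integrate the resulting polynomials term by term.
  ∫_0^1 u² dx = ∫_0^1 (4*x^6 - 8*x^5 + 4*x^4) dx. Term by term:
    ∫_0^1 4*x^6 dx = 4/7;  ∫_0^1 -8*x^5 dx = -4/3;  ∫_0^1 4*x^4 dx = 4/5.
  Sum: 4/7 − 4/3 + 4/5 = 4/105.
  ∫_0^1 (u')² dx = ∫_0^1 (36*x^4 - 48*x^3 + 16*x^2) dx. Term by term:
    ∫_0^1 36*x^4 dx = 36/5;  ∫_0^1 -48*x^3 dx = -12;  ∫_0^1 16*x^2 dx = 16/3.
  Sum: 36/5 − 12 + 16/3 = 8/15.
∫_0^1 u² dx = 4/105, so ||u||_L² = 2*sqrt(105)/105.
∫_0^1 (u')² dx = 8/15, so ||u'||_L² = 2*sqrt(30)/15.
Ratio ||u||_L² / ||u'||_L² = sqrt(14)/14.
Sharp Poincaré constant on H^1_0(0, 1) is C_P = L/π = 1/π, achieved by sin(π·x).
A polynomial bump cannot attain the sharp Poincaré constant (only the first sine eigenfunction does), so the ratio is strictly less than C_P, consistent with ||u||_L² ≤ C_P ||u'||_L².


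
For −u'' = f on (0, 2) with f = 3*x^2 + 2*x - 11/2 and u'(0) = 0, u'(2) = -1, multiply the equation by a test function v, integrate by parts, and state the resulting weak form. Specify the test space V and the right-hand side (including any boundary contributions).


V = H^1(0, 2) (v unrestricted at boundary; u is determined up to an additive constant); weak form: ∫_0^2 u'v' dx = ∫_0^2 (3*x^2 + 2*x - 11/2) v dx − v(2) for all v ∈ V.

Multiply both sides by a test function v and integrate from 0 to 2:
  ∫_0^2 −u''(x) v(x) dx = ∫_0^2 f(x) v(x) dx.
Integrate the LHS by parts once:
  ∫_0^2 −u'' v dx = −[u'(x) v(x)]_0^2 + ∫_0^2 u'(x) v'(x) dx.
Thus ∫_0^2 u'(x) v'(x) dx = ∫_0^2 f(x) v(x) dx + [u'(x) v(x)]_0^2.
Choose V so that boundary terms are either known or forced to vanish.
u has inhomogeneous Neumann u'(0) = 0, u'(2) = -1. [u' v]_0^2 = (-1)·v(2) − (0)·v(0) = − v(2). Take V = H^1(0, 2); boundary term becomes part of RHS.
Weak formulation: find u (satisfying any essential BC) such that ∫_0^2 u'(x) v'(x) dx = ∫_0^2 f v dx − v(2) for all v ∈ V (Neumann data are natural BCs: they enter the RHS as boundary terms).
Substituting f(x) = 3*x^2 + 2*x - 11/2, the right-hand side is ∫_0^2 (3*x^2 + 2*x - 11/2) v dx − v(2).
Compatibility check (pure Neumann): taking v ≡ 1 ∈ V gives 0 = ∫_0^2 f dx + (-1) − (0), i.e. ∫_0^2 f dx must equal u'(0) − u'(2) = 1. Indeed ∫_0^2 (3*x^2 + 2*x - 11/2) dx = 1, so the data are compatible. The solution is then unique only up to an additive constant (fix it e.g. by requiring ∫_0^2 u dx = 0).
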